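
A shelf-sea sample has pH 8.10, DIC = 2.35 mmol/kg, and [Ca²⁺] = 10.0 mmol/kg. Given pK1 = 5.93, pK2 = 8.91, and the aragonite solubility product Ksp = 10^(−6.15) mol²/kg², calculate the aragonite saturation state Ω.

α₂ = 1 / (1 + [H⁺]/K2 + [H⁺]²/(K1K2)) = 1 / (1 + 10^+0.81 + 10^-1.36)
   = 1 / (1 + 6.4565 + 0.043652) = 1/7.5002 = 0.1333
[CO3²⁻] = α₂ × DIC = 0.1333 × 2.35 = 0.3133 mmol/kg
Ksp = 10^(−6.15) = 7.079×10^-7
Ω = [Ca²⁺][CO3²⁻]/Ksp = (10.0×10^-3)(3.133×10^-4) / 7.079×10^-7 = 4.43

Ω = 4.43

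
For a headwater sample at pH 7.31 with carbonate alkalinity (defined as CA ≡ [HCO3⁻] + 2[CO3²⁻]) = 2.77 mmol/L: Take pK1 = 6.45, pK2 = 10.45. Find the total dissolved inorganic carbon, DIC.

DIC = 3.15 mmol/L

CA = [HCO3⁻] + 2[CO3²⁻] = (α₁ + 2α₂)·DIC
At pH 7.31: [H⁺]/K1 = 10^-0.86 = 0.13804, K2/[H⁺] = 10^-3.14 = 0.00072444
α₁ = 1/(1 + 0.13804 + 0.00072444) = 1/1.1388 = 0.8781; α₂ = α₁·K2/[H⁺] = 0.0006362
α₁ + 2α₂ = 0.8794
DIC = CA / (α₁ + 2α₂) = 2.77 / 0.8794 = 3.15 mmol/L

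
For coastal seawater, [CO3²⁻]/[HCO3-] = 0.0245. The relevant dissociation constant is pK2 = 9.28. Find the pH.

pH = 7.67

From K2 = [H⁺][CO3²⁻]/[HCO3-]:  pH = pK2 + log₁₀([CO3²⁻]/[HCO3-])
log₁₀(0.0245) = -1.611
pH = 9.28 + (-1.611) = 7.67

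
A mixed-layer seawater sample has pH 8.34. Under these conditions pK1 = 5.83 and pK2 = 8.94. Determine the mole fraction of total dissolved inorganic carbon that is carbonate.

α₂ = 1 / (1 + [H⁺]/K2 + [H⁺]²/(K1K2)) = 1 / (1 + 10^+0.60 + 10^-1.91)
   = 1 / (1 + 3.9811 + 0.012303) = 1/4.9934 = 0.2003

α₂ = 0.200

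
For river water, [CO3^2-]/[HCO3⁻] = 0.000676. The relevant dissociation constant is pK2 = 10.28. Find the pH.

pH = 7.11

From K2 = [H⁺][CO3^2-]/[HCO3⁻]:  pH = pK2 + log₁₀([CO3^2-]/[HCO3⁻])
log₁₀(0.000676) = -3.170
pH = 10.28 + (-3.170) = 7.11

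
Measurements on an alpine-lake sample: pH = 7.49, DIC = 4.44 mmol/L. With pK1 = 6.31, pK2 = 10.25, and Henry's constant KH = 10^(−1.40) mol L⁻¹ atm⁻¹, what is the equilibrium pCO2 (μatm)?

pCO2 = 6900 μatm

α₀ = 1 / (1 + K1/[H⁺] + K1K2/[H⁺]²) = 1 / (1 + 10^+1.18 + 10^-1.58)
   = 1 / (1 + 15.136 + 0.026303) = 1/16.162 = 0.06187
[CO2*] = α₀ × DIC = 0.06187 × 4.44 = 0.2747 mmol/L
pCO2 = [CO2*]/KH = 2.747×10^-4 / 3.981×10^-2 = 6900 μatm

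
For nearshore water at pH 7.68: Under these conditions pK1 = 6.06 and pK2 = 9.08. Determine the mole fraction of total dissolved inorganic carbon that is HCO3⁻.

α₁ = 1 / (1 + [H⁺]/K1 + K2/[H⁺]) = 1 / (1 + 10^-1.62 + 10^-1.40)
   = 1 / (1 + 0.023988 + 0.039811) = 1/1.0638 = 0.9400

α₁ = 0.940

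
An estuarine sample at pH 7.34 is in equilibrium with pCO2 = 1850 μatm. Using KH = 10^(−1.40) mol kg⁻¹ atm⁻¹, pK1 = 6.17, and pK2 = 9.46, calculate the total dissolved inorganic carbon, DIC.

[CO2*] = KH · pCO2 = 10^(−1.40) × 1850×10^-6 = 7.365×10^-5 mol/kg
α₀ = 1/(1 + K1/[H⁺] + K1K2/[H⁺]²) = 1/(1 + 10^+1.17 + 10^-0.95) = 0.06288
DIC = [CO2*]/α₀ = 7.365×10^-5 / 0.06288 = 1.17 mmol/kg

DIC = 1.17 mmol/kg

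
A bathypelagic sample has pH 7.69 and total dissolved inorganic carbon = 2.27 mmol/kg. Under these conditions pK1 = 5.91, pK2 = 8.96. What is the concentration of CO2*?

α₀ = 1 / (1 + K1/[H⁺] + K1K2/[H⁺]²) = 1 / (1 + 10^+1.78 + 10^+0.51)
   = 1 / (1 + 60.256 + 3.2359) = 1/64.492 = 0.01551
[CO2*] = α₀ × DIC = 0.01551 × 2.27 = 0.0352 mmol/kg

[CO2*] = 0.0352 mmol/kg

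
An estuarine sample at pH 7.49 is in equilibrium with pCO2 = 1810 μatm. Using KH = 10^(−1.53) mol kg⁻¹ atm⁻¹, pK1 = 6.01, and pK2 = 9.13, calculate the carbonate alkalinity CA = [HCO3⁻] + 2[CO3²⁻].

CA = 1.69 mmol/kg

[CO2*] = KH · pCO2 = 10^(−1.53) × 1810×10^-6 = 5.342×10^-5 mol/kg
α₀ = 1/(1 + K1/[H⁺] + K1K2/[H⁺]²) = 1/(1 + 10^+1.48 + 10^-0.16) = 0.03136
DIC = [CO2*]/α₀ = 5.342×10^-5 / 0.03136 = 1.704 mmol/kg
CA = (α₁ + 2α₂)·DIC = (0.9470 + 2×0.02169) × 1.704 = 1.69 mmol/kg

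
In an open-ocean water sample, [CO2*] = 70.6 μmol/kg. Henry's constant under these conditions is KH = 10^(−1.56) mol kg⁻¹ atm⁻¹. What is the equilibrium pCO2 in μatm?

pCO2 = 2560 μatm

KH = 10^(−1.56) = 2.754×10^-2 mol kg⁻¹ atm⁻¹
pCO2 = [CO2*]/KH = 70.6×10^-6 / 2.754×10^-2 = 2.56×10^-3 atm = 2560 μatm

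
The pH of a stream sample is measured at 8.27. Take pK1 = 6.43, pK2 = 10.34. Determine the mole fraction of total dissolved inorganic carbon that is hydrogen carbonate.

α₁ = 0.978

α₁ = 1 / (1 + [H⁺]/K1 + K2/[H⁺]) = 1 / (1 + 10^-1.84 + 10^-2.07)
   = 1 / (1 + 0.014454 + 0.0085114) = 1/1.0230 = 0.9775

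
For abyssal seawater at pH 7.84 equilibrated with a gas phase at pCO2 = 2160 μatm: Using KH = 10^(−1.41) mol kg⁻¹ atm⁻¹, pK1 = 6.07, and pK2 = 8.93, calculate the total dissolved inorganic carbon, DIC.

[CO2*] = KH · pCO2 = 10^(−1.41) × 2160×10^-6 = 8.403×10^-5 mol/kg
α₀ = 1/(1 + K1/[H⁺] + K1K2/[H⁺]²) = 1/(1 + 10^+1.77 + 10^+0.68) = 0.01546
DIC = [CO2*]/α₀ = 8.403×10^-5 / 0.01546 = 5.43 mmol/kg

DIC = 5.43 mmol/kg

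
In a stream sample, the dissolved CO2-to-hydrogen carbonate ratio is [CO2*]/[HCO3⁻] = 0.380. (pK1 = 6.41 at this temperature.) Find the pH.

pH = 6.83

From K1 = [H⁺][HCO3⁻]/[CO2*]:  pH = pK1 − log₁₀([CO2*]/[HCO3⁻])
log₁₀(0.380) = -0.420
pH = 6.41 − (-0.420) = 6.83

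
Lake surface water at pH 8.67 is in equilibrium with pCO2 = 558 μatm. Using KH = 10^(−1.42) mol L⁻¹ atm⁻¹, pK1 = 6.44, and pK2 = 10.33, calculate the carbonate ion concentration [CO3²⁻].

[CO3²⁻] = 0.0788 mmol/L

[CO2*] = KH · pCO2 = 10^(−1.42) × 558×10^-6 = 2.121×10^-5 mol/L
α₀ = 1/(1 + K1/[H⁺] + K1K2/[H⁺]²) = 1/(1 + 10^+2.23 + 10^+0.57) = 0.005729
DIC = [CO2*]/α₀ = 2.121×10^-5 / 0.005729 = 3.703 mmol/L
[CO3²⁻] = α₂·DIC; α₂ = 0.02129, so [CO3²⁻] = 0.02129 × 3.703 = 0.0788 mmol/L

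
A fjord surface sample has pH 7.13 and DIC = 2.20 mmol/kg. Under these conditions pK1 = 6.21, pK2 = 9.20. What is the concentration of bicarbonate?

[HCO3⁻] = 1.95 mmol/kg

α₁ = 1 / (1 + [H⁺]/K1 + K2/[H⁺]) = 1 / (1 + 10^-0.92 + 10^-2.07)
   = 1 / (1 + 0.12023 + 0.0085114) = 1/1.1287 = 0.8859
[HCO3⁻] = α₁ × DIC = 0.8859 × 2.20 = 1.95 mmol/kg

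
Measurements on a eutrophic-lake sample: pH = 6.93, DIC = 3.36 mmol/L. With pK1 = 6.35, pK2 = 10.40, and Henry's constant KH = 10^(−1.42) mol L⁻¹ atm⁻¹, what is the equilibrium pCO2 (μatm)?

pCO2 = 1.84×10^4 μatm

α₀ = 1 / (1 + K1/[H⁺] + K1K2/[H⁺]²) = 1 / (1 + 10^+0.58 + 10^-2.89)
   = 1 / (1 + 3.8019 + 0.0012882) = 1/4.8032 = 0.2082
[CO2*] = α₀ × DIC = 0.2082 × 3.36 = 0.6995 mmol/L
pCO2 = [CO2*]/KH = 6.995×10^-4 / 3.802×10^-2 = 1.84×10^4 μatm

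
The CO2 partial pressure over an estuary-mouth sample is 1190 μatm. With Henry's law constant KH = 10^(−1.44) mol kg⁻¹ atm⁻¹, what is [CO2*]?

[CO2*] = 43.2 μmol/kg

KH = 10^(−1.44) = 3.631×10^-2 mol kg⁻¹ atm⁻¹
[CO2*] = KH · pCO2 = 3.631×10^-2 × 1190×10^-6 atm = 4.32×10^-5 mol/kg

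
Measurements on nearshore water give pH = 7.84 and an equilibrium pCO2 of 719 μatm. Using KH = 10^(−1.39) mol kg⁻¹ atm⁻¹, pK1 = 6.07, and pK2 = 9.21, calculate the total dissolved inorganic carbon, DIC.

DIC = 1.83 mmol/kg

[CO2*] = KH · pCO2 = 10^(−1.39) × 719×10^-6 = 2.929×10^-5 mol/kg
α₀ = 1/(1 + K1/[H⁺] + K1K2/[H⁺]²) = 1/(1 + 10^+1.77 + 10^+0.40) = 0.01603
DIC = [CO2*]/α₀ = 2.929×10^-5 / 0.01603 = 1.83 mmol/kg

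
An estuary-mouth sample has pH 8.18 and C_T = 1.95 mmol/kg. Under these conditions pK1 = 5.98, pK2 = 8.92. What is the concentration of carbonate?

α₂ = 1 / (1 + [H⁺]/K2 + [H⁺]²/(K1K2)) = 1 / (1 + 10^+0.74 + 10^-1.46)
   = 1 / (1 + 5.4954 + 0.034674) = 1/6.5301 = 0.1531
[CO3²⁻] = α₂ × DIC = 0.1531 × 1.95 = 0.299 mmol/kg

[CO3²⁻] = 0.299 mmol/kg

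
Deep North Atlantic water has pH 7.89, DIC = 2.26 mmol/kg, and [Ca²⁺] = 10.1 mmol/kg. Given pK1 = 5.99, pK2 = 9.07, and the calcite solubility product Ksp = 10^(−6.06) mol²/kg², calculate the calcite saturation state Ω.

Ω = 1.61

α₂ = 1 / (1 + [H⁺]/K2 + [H⁺]²/(K1K2)) = 1 / (1 + 10^+1.18 + 10^-0.72)
   = 1 / (1 + 15.136 + 0.19055) = 1/16.326 = 0.06125
[CO3²⁻] = α₂ × DIC = 0.06125 × 2.26 = 0.1384 mmol/kg
Ksp = 10^(−6.06) = 8.710×10^-7
Ω = [Ca²⁺][CO3²⁻]/Ksp = (10.1×10^-3)(1.384×10^-4) / 8.710×10^-7 = 1.61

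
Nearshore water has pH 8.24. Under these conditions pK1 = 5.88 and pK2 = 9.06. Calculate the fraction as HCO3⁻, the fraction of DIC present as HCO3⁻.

α₁ = 1 / (1 + [H⁺]/K1 + K2/[H⁺]) = 1 / (1 + 10^-2.36 + 10^-0.82)
   = 1 / (1 + 0.0043652 + 0.15136) = 1/1.1557 = 0.8653

α₁ = 0.865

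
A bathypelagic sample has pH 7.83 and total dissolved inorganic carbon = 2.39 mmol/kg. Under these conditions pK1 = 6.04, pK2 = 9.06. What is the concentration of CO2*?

α₀ = 1 / (1 + K1/[H⁺] + K1K2/[H⁺]²) = 1 / (1 + 10^+1.79 + 10^+0.56)
   = 1 / (1 + 61.660 + 3.6308) = 1/66.290 = 0.01509
[CO2*] = α₀ × DIC = 0.01509 × 2.39 = 0.0361 mmol/kg

[CO2*] = 0.0361 mmol/kg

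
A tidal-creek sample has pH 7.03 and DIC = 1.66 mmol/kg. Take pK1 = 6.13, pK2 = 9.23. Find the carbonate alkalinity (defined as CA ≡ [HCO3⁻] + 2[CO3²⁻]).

CA = [HCO3⁻] + 2[CO3²⁻] = (α₁ + 2α₂)·DIC
At pH 7.03: [H⁺]/K1 = 10^-0.90 = 0.12589, K2/[H⁺] = 10^-2.20 = 0.0063096
α₁ = 1/(1 + 0.12589 + 0.0063096) = 1/1.1322 = 0.8832; α₂ = α₁·K2/[H⁺] = 0.005573
α₁ + 2α₂ = 0.8944
CA = 0.8944 × 1.66 = 1.48 mmol/kg

CA = 1.48 mmol/kg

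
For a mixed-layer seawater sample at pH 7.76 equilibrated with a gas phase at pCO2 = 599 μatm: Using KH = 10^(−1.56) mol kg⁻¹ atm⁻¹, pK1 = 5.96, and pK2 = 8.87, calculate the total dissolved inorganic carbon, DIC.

DIC = 1.14 mmol/kg

[CO2*] = KH · pCO2 = 10^(−1.56) × 599×10^-6 = 1.650×10^-5 mol/kg
α₀ = 1/(1 + K1/[H⁺] + K1K2/[H⁺]²) = 1/(1 + 10^+1.80 + 10^+0.69) = 0.01449
DIC = [CO2*]/α₀ = 1.650×10^-5 / 0.01449 = 1.14 mmol/kg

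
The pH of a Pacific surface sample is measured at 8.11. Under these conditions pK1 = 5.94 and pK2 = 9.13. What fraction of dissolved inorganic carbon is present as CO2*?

α₀ = 0.00613

α₀ = 1 / (1 + K1/[H⁺] + K1K2/[H⁺]²) = 1 / (1 + 10^+2.17 + 10^+1.15)
   = 1 / (1 + 147.91 + 14.125) = 1/163.04 = 0.006134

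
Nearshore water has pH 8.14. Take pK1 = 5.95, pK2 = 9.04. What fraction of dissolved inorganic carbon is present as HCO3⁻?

α₁ = 1 / (1 + [H⁺]/K1 + K2/[H⁺]) = 1 / (1 + 10^-2.19 + 10^-0.90)
   = 1 / (1 + 0.0064565 + 0.12589) = 1/1.1323 = 0.8831

α₁ = 0.883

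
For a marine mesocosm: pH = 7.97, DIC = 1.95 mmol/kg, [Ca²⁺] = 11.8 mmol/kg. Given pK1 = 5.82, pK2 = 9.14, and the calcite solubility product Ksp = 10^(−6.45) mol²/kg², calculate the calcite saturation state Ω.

Ω = 4.08

α₂ = 1 / (1 + [H⁺]/K2 + [H⁺]²/(K1K2)) = 1 / (1 + 10^+1.17 + 10^-0.98)
   = 1 / (1 + 14.791 + 0.10471) = 1/15.896 = 0.06291
[CO3²⁻] = α₂ × DIC = 0.06291 × 1.95 = 0.1227 mmol/kg
Ksp = 10^(−6.45) = 3.548×10^-7
Ω = [Ca²⁺][CO3²⁻]/Ksp = (11.8×10^-3)(1.227×10^-4) / 3.548×10^-7 = 4.08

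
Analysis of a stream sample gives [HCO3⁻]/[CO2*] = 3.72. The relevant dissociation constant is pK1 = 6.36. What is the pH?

pH = 6.93

From K1 = [H⁺][HCO3⁻]/[CO2*]:  pH = pK1 + log₁₀([HCO3⁻]/[CO2*])
log₁₀(3.72) = +0.571
pH = 6.36 + (+0.571) = 6.93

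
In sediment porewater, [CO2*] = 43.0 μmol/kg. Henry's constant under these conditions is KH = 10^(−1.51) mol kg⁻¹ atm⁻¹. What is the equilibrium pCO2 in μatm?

pCO2 = 1390 μatm

KH = 10^(−1.51) = 3.090×10^-2 mol kg⁻¹ atm⁻¹
pCO2 = [CO2*]/KH = 43.0×10^-6 / 3.090×10^-2 = 1.39×10^-3 atm = 1390 μatm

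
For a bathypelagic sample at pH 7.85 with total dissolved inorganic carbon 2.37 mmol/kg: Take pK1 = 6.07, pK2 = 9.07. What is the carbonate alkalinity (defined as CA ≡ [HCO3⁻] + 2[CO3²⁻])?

CA = [HCO3⁻] + 2[CO3²⁻] = (α₁ + 2α₂)·DIC
At pH 7.85: [H⁺]/K1 = 10^-1.78 = 0.016596, K2/[H⁺] = 10^-1.22 = 0.060256
α₁ = 1/(1 + 0.016596 + 0.060256) = 1/1.0769 = 0.9286; α₂ = α₁·K2/[H⁺] = 0.05596
α₁ + 2α₂ = 1.0405
CA = 1.0405 × 2.37 = 2.47 mmol/kg

CA = 2.47 mmol/kg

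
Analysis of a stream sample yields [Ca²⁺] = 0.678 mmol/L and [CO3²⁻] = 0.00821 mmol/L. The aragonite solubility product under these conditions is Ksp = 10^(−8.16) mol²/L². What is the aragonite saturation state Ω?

Ksp = 10^(−8.16) = 6.918×10^-9
Ω = [Ca²⁺][CO3²⁻]/Ksp = (0.678×10^-3)(0.00821×10^-3) / 6.918×10^-9 = 0.805

Ω = 0.805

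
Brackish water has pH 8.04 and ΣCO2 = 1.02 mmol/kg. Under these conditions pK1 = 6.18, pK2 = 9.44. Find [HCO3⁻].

[HCO3⁻] = 0.968 mmol/kg

α₁ = 1 / (1 + [H⁺]/K1 + K2/[H⁺]) = 1 / (1 + 10^-1.86 + 10^-1.40)
   = 1 / (1 + 0.013804 + 0.039811) = 1/1.0536 = 0.9491
[HCO3⁻] = α₁ × DIC = 0.9491 × 1.02 = 0.968 mmol/kg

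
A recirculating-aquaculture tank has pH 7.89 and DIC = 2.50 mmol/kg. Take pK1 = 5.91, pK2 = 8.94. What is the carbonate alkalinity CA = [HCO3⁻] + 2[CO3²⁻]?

CA = 2.68 mmol/kg

CA = [HCO3⁻] + 2[CO3²⁻] = (α₁ + 2α₂)·DIC
At pH 7.89: [H⁺]/K1 = 10^-1.98 = 0.010471, K2/[H⁺] = 10^-1.05 = 0.089125
α₁ = 1/(1 + 0.010471 + 0.089125) = 1/1.0996 = 0.9094; α₂ = α₁·K2/[H⁺] = 0.08105
α₁ + 2α₂ = 1.0715
CA = 1.0715 × 2.50 = 2.68 mmol/kg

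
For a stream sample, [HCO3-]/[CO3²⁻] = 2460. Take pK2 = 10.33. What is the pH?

From K2 = [H⁺][CO3²⁻]/[HCO3-]:  pH = pK2 − log₁₀([HCO3-]/[CO3²⁻])
log₁₀(2460) = +3.391
pH = 10.33 − (+3.391) = 6.94

pH = 6.94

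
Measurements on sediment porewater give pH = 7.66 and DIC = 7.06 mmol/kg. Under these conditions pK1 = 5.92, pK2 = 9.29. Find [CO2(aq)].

α₀ = 1 / (1 + K1/[H⁺] + K1K2/[H⁺]²) = 1 / (1 + 10^+1.74 + 10^+0.11)
   = 1 / (1 + 54.954 + 1.2882) = 1/57.242 = 0.01747
[CO2*] = α₀ × DIC = 0.01747 × 7.06 = 0.123 mmol/kg

[CO2*] = 0.123 mmol/kg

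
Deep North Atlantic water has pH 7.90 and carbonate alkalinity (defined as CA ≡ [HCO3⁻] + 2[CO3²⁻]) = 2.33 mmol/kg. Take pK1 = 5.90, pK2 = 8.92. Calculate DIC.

DIC = 2.16 mmol/kg

CA = [HCO3⁻] + 2[CO3²⁻] = (α₁ + 2α₂)·DIC
At pH 7.90: [H⁺]/K1 = 10^-2.00 = 0.010000, K2/[H⁺] = 10^-1.02 = 0.095499
α₁ = 1/(1 + 0.010000 + 0.095499) = 1/1.1055 = 0.9046; α₂ = α₁·K2/[H⁺] = 0.08639
α₁ + 2α₂ = 1.0773
DIC = CA / (α₁ + 2α₂) = 2.33 / 1.0773 = 2.16 mmol/kg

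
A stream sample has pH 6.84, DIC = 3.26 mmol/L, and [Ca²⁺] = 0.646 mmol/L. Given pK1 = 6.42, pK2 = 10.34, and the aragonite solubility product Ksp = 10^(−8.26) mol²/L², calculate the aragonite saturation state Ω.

Ω = 0.0878

α₂ = 1 / (1 + [H⁺]/K2 + [H⁺]²/(K1K2)) = 1 / (1 + 10^+3.50 + 10^+3.08)
   = 1 / (1 + 3162.3 + 1202.3) = 1/4365.5 = 0.0002291
[CO3²⁻] = α₂ × DIC = 0.0002291 × 3.26 = 0.0007468 mmol/L = 0.7468 μmol/L
Ksp = 10^(−8.26) = 5.495×10^-9
Ω = [Ca²⁺][CO3²⁻]/Ksp = (0.646×10^-3)(7.468×10^-7) / 5.495×10^-9 = 0.0878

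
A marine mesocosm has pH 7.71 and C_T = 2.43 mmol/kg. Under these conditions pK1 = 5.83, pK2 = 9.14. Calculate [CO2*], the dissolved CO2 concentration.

[CO2*] = 0.0305 mmol/kg

α₀ = 1 / (1 + K1/[H⁺] + K1K2/[H⁺]²) = 1 / (1 + 10^+1.88 + 10^+0.45)
   = 1 / (1 + 75.858 + 2.8184) = 1/79.676 = 0.01255
[CO2*] = α₀ × DIC = 0.01255 × 2.43 = 0.0305 mmol/kg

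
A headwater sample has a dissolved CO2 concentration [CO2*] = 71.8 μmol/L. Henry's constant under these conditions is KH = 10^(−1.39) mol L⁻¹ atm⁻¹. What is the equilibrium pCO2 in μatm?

pCO2 = 1760 μatm

KH = 10^(−1.39) = 4.074×10^-2 mol L⁻¹ atm⁻¹
pCO2 = [CO2*]/KH = 71.8×10^-6 / 4.074×10^-2 = 1.76×10^-3 atm = 1760 μatm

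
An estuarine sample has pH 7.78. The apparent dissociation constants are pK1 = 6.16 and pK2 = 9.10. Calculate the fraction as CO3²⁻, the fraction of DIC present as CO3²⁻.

α₂ = 0.0447

α₂ = 1 / (1 + [H⁺]/K2 + [H⁺]²/(K1K2)) = 1 / (1 + 10^+1.32 + 10^-0.30)
   = 1 / (1 + 20.893 + 0.50119) = 1/22.394 = 0.04465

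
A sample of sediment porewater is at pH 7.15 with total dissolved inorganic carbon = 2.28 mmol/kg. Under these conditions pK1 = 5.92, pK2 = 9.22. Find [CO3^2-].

[CO3²⁻] = 18.2 μmol/kg

α₂ = 1 / (1 + [H⁺]/K2 + [H⁺]²/(K1K2)) = 1 / (1 + 10^+2.07 + 10^+0.84)
   = 1 / (1 + 117.49 + 6.9183) = 1/125.41 = 0.007974
[CO3²⁻] = α₂ × DIC = 0.007974 × 2.28 = 0.0182 mmol/kg = 18.2 μmol/kg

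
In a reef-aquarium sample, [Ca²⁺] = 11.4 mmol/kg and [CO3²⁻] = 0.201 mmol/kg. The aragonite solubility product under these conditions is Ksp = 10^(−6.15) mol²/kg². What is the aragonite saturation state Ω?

Ω = 3.24

Ksp = 10^(−6.15) = 7.079×10^-7
Ω = [Ca²⁺][CO3²⁻]/Ksp = (11.4×10^-3)(0.201×10^-3) / 7.079×10^-7 = 3.24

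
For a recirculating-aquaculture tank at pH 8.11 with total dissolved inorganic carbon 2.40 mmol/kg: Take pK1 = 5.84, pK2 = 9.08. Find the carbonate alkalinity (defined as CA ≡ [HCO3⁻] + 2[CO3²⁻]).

CA = 2.62 mmol/kg

CA = [HCO3⁻] + 2[CO3²⁻] = (α₁ + 2α₂)·DIC
At pH 8.11: [H⁺]/K1 = 10^-2.27 = 0.0053703, K2/[H⁺] = 10^-0.97 = 0.10715
α₁ = 1/(1 + 0.0053703 + 0.10715) = 1/1.1125 = 0.8989; α₂ = α₁·K2/[H⁺] = 0.09631
α₁ + 2α₂ = 1.0915
CA = 1.0915 × 2.40 = 2.62 mmol/kg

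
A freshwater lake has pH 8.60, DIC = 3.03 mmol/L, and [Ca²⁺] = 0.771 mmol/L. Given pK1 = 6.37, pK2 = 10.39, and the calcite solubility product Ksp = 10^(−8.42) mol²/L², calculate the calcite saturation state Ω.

α₂ = 1 / (1 + [H⁺]/K2 + [H⁺]²/(K1K2)) = 1 / (1 + 10^+1.79 + 10^-0.44)
   = 1 / (1 + 61.660 + 0.36308) = 1/63.023 = 0.01587
[CO3²⁻] = α₂ × DIC = 0.01587 × 3.03 = 0.04808 mmol/L
Ksp = 10^(−8.42) = 3.802×10^-9
Ω = [Ca²⁺][CO3²⁻]/Ksp = (0.771×10^-3)(4.808×10^-5) / 3.802×10^-9 = 9.75

Ω = 9.75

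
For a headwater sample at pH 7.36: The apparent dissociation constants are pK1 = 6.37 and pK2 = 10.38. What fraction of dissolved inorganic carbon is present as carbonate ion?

α₂ = 0.000866

α₂ = 1 / (1 + [H⁺]/K2 + [H⁺]²/(K1K2)) = 1 / (1 + 10^+3.02 + 10^+2.03)
   = 1 / (1 + 1047.1 + 107.15) = 1/1155.3 = 0.0008656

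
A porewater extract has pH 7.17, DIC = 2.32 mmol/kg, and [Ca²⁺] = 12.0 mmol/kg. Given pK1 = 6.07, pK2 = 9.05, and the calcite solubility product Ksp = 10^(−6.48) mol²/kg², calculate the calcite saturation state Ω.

Ω = 1.01

α₂ = 1 / (1 + [H⁺]/K2 + [H⁺]²/(K1K2)) = 1 / (1 + 10^+1.88 + 10^+0.78)
   = 1 / (1 + 75.858 + 6.0256) = 1/82.883 = 0.01207
[CO3²⁻] = α₂ × DIC = 0.01207 × 2.32 = 0.02799 mmol/kg
Ksp = 10^(−6.48) = 3.311×10^-7
Ω = [Ca²⁺][CO3²⁻]/Ksp = (12.0×10^-3)(2.799×10^-5) / 3.311×10^-7 = 1.01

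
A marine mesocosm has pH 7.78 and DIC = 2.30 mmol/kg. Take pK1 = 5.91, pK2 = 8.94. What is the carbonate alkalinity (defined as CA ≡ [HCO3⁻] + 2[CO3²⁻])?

CA = 2.42 mmol/kg

CA = [HCO3⁻] + 2[CO3²⁻] = (α₁ + 2α₂)·DIC
At pH 7.78: [H⁺]/K1 = 10^-1.87 = 0.013490, K2/[H⁺] = 10^-1.16 = 0.069183
α₁ = 1/(1 + 0.013490 + 0.069183) = 1/1.0827 = 0.9236; α₂ = α₁·K2/[H⁺] = 0.06390
α₁ + 2α₂ = 1.0514
CA = 1.0514 × 2.30 = 2.42 mmol/kg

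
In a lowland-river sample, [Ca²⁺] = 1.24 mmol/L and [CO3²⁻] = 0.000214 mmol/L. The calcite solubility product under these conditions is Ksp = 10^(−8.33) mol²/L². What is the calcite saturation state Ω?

Ksp = 10^(−8.33) = 4.677×10^-9
Ω = [Ca²⁺][CO3²⁻]/Ksp = (1.24×10^-3)(0.000214×10^-3) / 4.677×10^-9 = 0.0567

Ω = 0.0567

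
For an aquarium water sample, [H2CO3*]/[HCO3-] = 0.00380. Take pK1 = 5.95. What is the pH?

pH = 8.37

From K1 = [H⁺][HCO3-]/[H2CO3*]:  pH = pK1 − log₁₀([H2CO3*]/[HCO3-])
log₁₀(0.00380) = -2.420
pH = 5.95 − (-2.420) = 8.37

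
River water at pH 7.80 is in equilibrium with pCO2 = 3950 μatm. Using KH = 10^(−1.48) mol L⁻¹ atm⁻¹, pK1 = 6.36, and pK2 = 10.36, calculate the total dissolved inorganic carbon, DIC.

DIC = 3.74 mmol/L

[CO2*] = KH · pCO2 = 10^(−1.48) × 3950×10^-6 = 1.308×10^-4 mol/L
α₀ = 1/(1 + K1/[H⁺] + K1K2/[H⁺]²) = 1/(1 + 10^+1.44 + 10^-1.12) = 0.03494
DIC = [CO2*]/α₀ = 1.308×10^-4 / 0.03494 = 3.74 mmol/L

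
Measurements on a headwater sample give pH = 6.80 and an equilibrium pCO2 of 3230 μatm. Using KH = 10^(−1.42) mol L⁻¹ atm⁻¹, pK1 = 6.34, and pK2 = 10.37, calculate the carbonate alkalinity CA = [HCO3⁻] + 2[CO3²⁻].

CA = 0.354 mmol/L

[CO2*] = KH · pCO2 = 10^(−1.42) × 3230×10^-6 = 1.228×10^-4 mol/L
α₀ = 1/(1 + K1/[H⁺] + K1K2/[H⁺]²) = 1/(1 + 10^+0.46 + 10^-3.11) = 0.2574
DIC = [CO2*]/α₀ = 1.228×10^-4 / 0.2574 = 0.4771 mmol/L
CA = (α₁ + 2α₂)·DIC = (0.7424 + 2×0.0001998) × 0.4771 = 0.354 mmol/L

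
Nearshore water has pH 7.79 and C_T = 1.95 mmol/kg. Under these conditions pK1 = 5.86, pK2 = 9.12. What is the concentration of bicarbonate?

α₁ = 1 / (1 + [H⁺]/K1 + K2/[H⁺]) = 1 / (1 + 10^-1.93 + 10^-1.33)
   = 1 / (1 + 0.011749 + 0.046774) = 1/1.0585 = 0.9447
[HCO3⁻] = α₁ × DIC = 0.9447 × 1.95 = 1.84 mmol/kg

[HCO3⁻] = 1.84 mmol/kg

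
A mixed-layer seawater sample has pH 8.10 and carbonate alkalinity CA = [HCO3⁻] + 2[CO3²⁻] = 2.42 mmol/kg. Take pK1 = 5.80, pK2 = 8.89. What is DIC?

DIC = 2.13 mmol/kg

CA = [HCO3⁻] + 2[CO3²⁻] = (α₁ + 2α₂)·DIC
At pH 8.10: [H⁺]/K1 = 10^-2.30 = 0.0050119, K2/[H⁺] = 10^-0.79 = 0.16218
α₁ = 1/(1 + 0.0050119 + 0.16218) = 1/1.1672 = 0.8568; α₂ = α₁·K2/[H⁺] = 0.1389
α₁ + 2α₂ = 1.1347
DIC = CA / (α₁ + 2α₂) = 2.42 / 1.1347 = 2.13 mmol/kg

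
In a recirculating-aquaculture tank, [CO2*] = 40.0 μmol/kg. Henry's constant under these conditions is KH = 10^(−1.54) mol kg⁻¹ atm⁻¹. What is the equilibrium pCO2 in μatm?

KH = 10^(−1.54) = 2.884×10^-2 mol kg⁻¹ atm⁻¹
pCO2 = [CO2*]/KH = 40.0×10^-6 / 2.884×10^-2 = 1.39×10^-3 atm = 1390 μatm

pCO2 = 1390 μatm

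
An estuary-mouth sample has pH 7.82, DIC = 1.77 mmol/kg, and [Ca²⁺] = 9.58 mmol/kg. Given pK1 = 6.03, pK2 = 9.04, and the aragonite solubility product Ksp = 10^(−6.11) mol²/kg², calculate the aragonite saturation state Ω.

Ω = 1.22

α₂ = 1 / (1 + [H⁺]/K2 + [H⁺]²/(K1K2)) = 1 / (1 + 10^+1.22 + 10^-0.57)
   = 1 / (1 + 16.596 + 0.26915) = 1/17.865 = 0.05598
[CO3²⁻] = α₂ × DIC = 0.05598 × 1.77 = 0.09908 mmol/kg
Ksp = 10^(−6.11) = 7.762×10^-7
Ω = [Ca²⁺][CO3²⁻]/Ksp = (9.58×10^-3)(9.908×10^-5) / 7.762×10^-7 = 1.22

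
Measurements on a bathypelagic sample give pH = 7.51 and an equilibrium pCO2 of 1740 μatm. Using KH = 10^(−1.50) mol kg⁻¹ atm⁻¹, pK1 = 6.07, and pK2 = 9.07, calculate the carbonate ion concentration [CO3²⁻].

[CO3²⁻] = 0.0417 mmol/kg

[CO2*] = KH · pCO2 = 10^(−1.50) × 1740×10^-6 = 5.502×10^-5 mol/kg
α₀ = 1/(1 + K1/[H⁺] + K1K2/[H⁺]²) = 1/(1 + 10^+1.44 + 10^-0.12) = 0.03413
DIC = [CO2*]/α₀ = 5.502×10^-5 / 0.03413 = 1.612 mmol/kg
[CO3²⁻] = α₂·DIC; α₂ = 0.02589, so [CO3²⁻] = 0.02589 × 1.612 = 0.0417 mmol/kg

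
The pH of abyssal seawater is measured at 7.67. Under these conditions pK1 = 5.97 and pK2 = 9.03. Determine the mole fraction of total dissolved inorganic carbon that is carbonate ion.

α₂ = 1 / (1 + [H⁺]/K2 + [H⁺]²/(K1K2)) = 1 / (1 + 10^+1.36 + 10^-0.34)
   = 1 / (1 + 22.909 + 0.45709) = 1/24.366 = 0.04104

α₂ = 0.0410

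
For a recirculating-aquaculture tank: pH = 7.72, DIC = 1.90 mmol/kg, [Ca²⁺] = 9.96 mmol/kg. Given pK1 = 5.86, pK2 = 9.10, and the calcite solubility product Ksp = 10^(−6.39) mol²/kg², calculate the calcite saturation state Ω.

α₂ = 1 / (1 + [H⁺]/K2 + [H⁺]²/(K1K2)) = 1 / (1 + 10^+1.38 + 10^-0.48)
   = 1 / (1 + 23.988 + 0.33113) = 1/25.319 = 0.03950
[CO3²⁻] = α₂ × DIC = 0.03950 × 1.90 = 0.07504 mmol/kg
Ksp = 10^(−6.39) = 4.074×10^-7
Ω = [Ca²⁺][CO3²⁻]/Ksp = (9.96×10^-3)(7.504×10^-5) / 4.074×10^-7 = 1.83

Ω = 1.83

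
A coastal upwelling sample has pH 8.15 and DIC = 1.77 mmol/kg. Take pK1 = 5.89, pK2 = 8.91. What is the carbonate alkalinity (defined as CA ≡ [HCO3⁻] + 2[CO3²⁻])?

CA = [HCO3⁻] + 2[CO3²⁻] = (α₁ + 2α₂)·DIC
At pH 8.15: [H⁺]/K1 = 10^-2.26 = 0.0054954, K2/[H⁺] = 10^-0.76 = 0.17378
α₁ = 1/(1 + 0.0054954 + 0.17378) = 1/1.1793 = 0.8480; α₂ = α₁·K2/[H⁺] = 0.1474
α₁ + 2α₂ = 1.1427
CA = 1.1427 × 1.77 = 2.02 mmol/kg

CA = 2.02 mmol/kg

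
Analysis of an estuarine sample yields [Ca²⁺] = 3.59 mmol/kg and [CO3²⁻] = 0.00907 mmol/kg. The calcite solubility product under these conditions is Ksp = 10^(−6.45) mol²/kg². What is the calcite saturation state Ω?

Ω = 0.0918

Ksp = 10^(−6.45) = 3.548×10^-7
Ω = [Ca²⁺][CO3²⁻]/Ksp = (3.59×10^-3)(0.00907×10^-3) / 3.548×10^-7 = 0.0918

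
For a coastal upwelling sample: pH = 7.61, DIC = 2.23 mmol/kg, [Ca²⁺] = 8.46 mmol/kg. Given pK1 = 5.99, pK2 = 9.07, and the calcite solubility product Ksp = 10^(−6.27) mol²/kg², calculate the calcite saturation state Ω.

Ω = 1.15

α₂ = 1 / (1 + [H⁺]/K2 + [H⁺]²/(K1K2)) = 1 / (1 + 10^+1.46 + 10^-0.16)
   = 1 / (1 + 28.840 + 0.69183) = 1/30.532 = 0.03275
[CO3²⁻] = α₂ × DIC = 0.03275 × 2.23 = 0.07304 mmol/kg
Ksp = 10^(−6.27) = 5.370×10^-7
Ω = [Ca²⁺][CO3²⁻]/Ksp = (8.46×10^-3)(7.304×10^-5) / 5.370×10^-7 = 1.15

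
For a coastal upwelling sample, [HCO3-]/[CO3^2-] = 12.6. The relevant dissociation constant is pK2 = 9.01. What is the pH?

pH = 7.91

From K2 = [H⁺][CO3^2-]/[HCO3-]:  pH = pK2 − log₁₀([HCO3-]/[CO3^2-])
log₁₀(12.6) = +1.100
pH = 9.01 − (+1.100) = 7.91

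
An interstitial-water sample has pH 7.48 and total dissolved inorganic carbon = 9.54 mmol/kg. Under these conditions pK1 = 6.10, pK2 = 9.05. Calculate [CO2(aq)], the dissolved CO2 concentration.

α₀ = 1 / (1 + K1/[H⁺] + K1K2/[H⁺]²) = 1 / (1 + 10^+1.38 + 10^-0.19)
   = 1 / (1 + 23.988 + 0.64565) = 1/25.634 = 0.03901
[CO2*] = α₀ × DIC = 0.03901 × 9.54 = 0.372 mmol/kg

[CO2*] = 0.372 mmol/kg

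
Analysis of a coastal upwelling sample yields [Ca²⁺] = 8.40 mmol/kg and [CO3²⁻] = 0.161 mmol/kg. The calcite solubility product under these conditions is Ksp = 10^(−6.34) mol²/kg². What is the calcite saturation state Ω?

Ksp = 10^(−6.34) = 4.571×10^-7
Ω = [Ca²⁺][CO3²⁻]/Ksp = (8.40×10^-3)(0.161×10^-3) / 4.571×10^-7 = 2.96

Ω = 2.96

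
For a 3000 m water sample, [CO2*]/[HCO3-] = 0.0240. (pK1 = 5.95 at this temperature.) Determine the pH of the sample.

pH = 7.57

From K1 = [H⁺][HCO3-]/[CO2*]:  pH = pK1 − log₁₀([CO2*]/[HCO3-])
log₁₀(0.0240) = -1.620
pH = 5.95 − (-1.620) = 7.57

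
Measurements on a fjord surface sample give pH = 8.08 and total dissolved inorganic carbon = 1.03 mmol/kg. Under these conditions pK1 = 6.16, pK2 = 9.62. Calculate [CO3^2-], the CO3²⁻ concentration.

[CO3²⁻] = 0.0285 mmol/kg

α₂ = 1 / (1 + [H⁺]/K2 + [H⁺]²/(K1K2)) = 1 / (1 + 10^+1.54 + 10^-0.38)
   = 1 / (1 + 34.674 + 0.41687) = 1/36.091 = 0.02771
[CO3²⁻] = α₂ × DIC = 0.02771 × 1.03 = 0.0285 mmol/kg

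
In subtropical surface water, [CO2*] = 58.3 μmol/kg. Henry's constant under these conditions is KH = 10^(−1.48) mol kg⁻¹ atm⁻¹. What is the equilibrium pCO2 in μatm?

pCO2 = 1760 μatm

KH = 10^(−1.48) = 3.311×10^-2 mol kg⁻¹ atm⁻¹
pCO2 = [CO2*]/KH = 58.3×10^-6 / 3.311×10^-2 = 1.76×10^-3 atm = 1760 μatm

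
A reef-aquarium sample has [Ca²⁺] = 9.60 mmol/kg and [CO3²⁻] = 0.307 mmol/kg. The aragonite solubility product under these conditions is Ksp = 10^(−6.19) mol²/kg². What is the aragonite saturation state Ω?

Ksp = 10^(−6.19) = 6.457×10^-7
Ω = [Ca²⁺][CO3²⁻]/Ksp = (9.60×10^-3)(0.307×10^-3) / 6.457×10^-7 = 4.56

Ω = 4.56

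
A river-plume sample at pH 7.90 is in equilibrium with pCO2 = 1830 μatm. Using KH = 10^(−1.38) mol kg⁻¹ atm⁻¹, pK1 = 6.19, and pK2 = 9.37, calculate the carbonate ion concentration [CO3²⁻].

[CO3²⁻] = 0.133 mmol/kg

[CO2*] = KH · pCO2 = 10^(−1.38) × 1830×10^-6 = 7.629×10^-5 mol/kg
α₀ = 1/(1 + K1/[H⁺] + K1K2/[H⁺]²) = 1/(1 + 10^+1.71 + 10^+0.24) = 0.01851
DIC = [CO2*]/α₀ = 7.629×10^-5 / 0.01851 = 4.121 mmol/kg
[CO3²⁻] = α₂·DIC; α₂ = 0.03217, so [CO3²⁻] = 0.03217 × 4.121 = 0.133 mmol/kg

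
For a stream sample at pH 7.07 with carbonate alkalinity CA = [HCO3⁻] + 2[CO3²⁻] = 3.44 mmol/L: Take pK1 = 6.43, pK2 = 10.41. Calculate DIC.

CA = [HCO3⁻] + 2[CO3²⁻] = (α₁ + 2α₂)·DIC
At pH 7.07: [H⁺]/K1 = 10^-0.64 = 0.22909, K2/[H⁺] = 10^-3.34 = 0.00045709
α₁ = 1/(1 + 0.22909 + 0.00045709) = 1/1.2295 = 0.8133; α₂ = α₁·K2/[H⁺] = 0.0003718
α₁ + 2α₂ = 0.8141
DIC = CA / (α₁ + 2α₂) = 3.44 / 0.8141 = 4.23 mmol/L

DIC = 4.23 mmol/L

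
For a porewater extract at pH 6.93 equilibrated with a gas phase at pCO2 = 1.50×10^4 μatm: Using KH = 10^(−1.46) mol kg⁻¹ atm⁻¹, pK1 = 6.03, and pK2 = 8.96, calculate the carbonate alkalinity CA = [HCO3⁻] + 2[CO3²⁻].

[CO2*] = KH · pCO2 = 10^(−1.46) × 1.50×10^4×10^-6 = 5.201×10^-4 mol/kg
α₀ = 1/(1 + K1/[H⁺] + K1K2/[H⁺]²) = 1/(1 + 10^+0.90 + 10^-1.13) = 0.1109
DIC = [CO2*]/α₀ = 5.201×10^-4 / 0.1109 = 4.690 mmol/kg
CA = (α₁ + 2α₂)·DIC = (0.8809 + 2×0.008221) × 4.690 = 4.21 mmol/kg

CA = 4.21 mmol/kg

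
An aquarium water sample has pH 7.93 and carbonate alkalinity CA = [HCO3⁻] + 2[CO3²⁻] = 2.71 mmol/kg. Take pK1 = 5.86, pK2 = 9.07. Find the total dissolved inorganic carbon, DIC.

DIC = 2.56 mmol/kg

CA = [HCO3⁻] + 2[CO3²⁻] = (α₁ + 2α₂)·DIC
At pH 7.93: [H⁺]/K1 = 10^-2.07 = 0.0085114, K2/[H⁺] = 10^-1.14 = 0.072444
α₁ = 1/(1 + 0.0085114 + 0.072444) = 1/1.0810 = 0.9251; α₂ = α₁·K2/[H⁺] = 0.06702
α₁ + 2α₂ = 1.0591
DIC = CA / (α₁ + 2α₂) = 2.71 / 1.0591 = 2.56 mmol/kg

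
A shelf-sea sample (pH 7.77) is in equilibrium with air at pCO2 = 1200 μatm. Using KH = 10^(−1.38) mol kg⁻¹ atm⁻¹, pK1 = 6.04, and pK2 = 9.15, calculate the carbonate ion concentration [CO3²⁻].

[CO3²⁻] = 0.112 mmol/kg

[CO2*] = KH · pCO2 = 10^(−1.38) × 1200×10^-6 = 5.002×10^-5 mol/kg
α₀ = 1/(1 + K1/[H⁺] + K1K2/[H⁺]²) = 1/(1 + 10^+1.73 + 10^+0.35) = 0.01756
DIC = [CO2*]/α₀ = 5.002×10^-5 / 0.01756 = 2.848 mmol/kg
[CO3²⁻] = α₂·DIC; α₂ = 0.03932, so [CO3²⁻] = 0.03932 × 2.848 = 0.112 mmol/kg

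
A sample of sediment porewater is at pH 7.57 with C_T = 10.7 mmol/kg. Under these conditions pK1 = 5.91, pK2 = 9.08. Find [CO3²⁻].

[CO3²⁻] = 0.314 mmol/kg

α₂ = 1 / (1 + [H⁺]/K2 + [H⁺]²/(K1K2)) = 1 / (1 + 10^+1.51 + 10^-0.15)
   = 1 / (1 + 32.359 + 0.70795) = 1/34.067 = 0.02935
[CO3²⁻] = α₂ × DIC = 0.02935 × 10.7 = 0.314 mmol/kg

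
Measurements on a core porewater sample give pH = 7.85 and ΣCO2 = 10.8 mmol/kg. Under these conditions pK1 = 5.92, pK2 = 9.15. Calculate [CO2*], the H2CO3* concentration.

[CO2*] = 0.119 mmol/kg

α₀ = 1 / (1 + K1/[H⁺] + K1K2/[H⁺]²) = 1 / (1 + 10^+1.93 + 10^+0.63)
   = 1 / (1 + 85.114 + 4.2658) = 1/90.380 = 0.01106
[CO2*] = α₀ × DIC = 0.01106 × 10.8 = 0.119 mmol/kg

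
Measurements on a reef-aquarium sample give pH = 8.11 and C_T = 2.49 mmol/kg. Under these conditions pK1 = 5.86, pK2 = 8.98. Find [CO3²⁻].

α₂ = 1 / (1 + [H⁺]/K2 + [H⁺]²/(K1K2)) = 1 / (1 + 10^+0.87 + 10^-1.38)
   = 1 / (1 + 7.4131 + 0.041687) = 1/8.4548 = 0.1183
[CO3²⁻] = α₂ × DIC = 0.1183 × 2.49 = 0.295 mmol/kg

[CO3²⁻] = 0.295 mmol/kg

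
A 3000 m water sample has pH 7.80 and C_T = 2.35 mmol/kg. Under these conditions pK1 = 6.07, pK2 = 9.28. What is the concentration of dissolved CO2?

[CO2*] = 0.0416 mmol/kg

α₀ = 1 / (1 + K1/[H⁺] + K1K2/[H⁺]²) = 1 / (1 + 10^+1.73 + 10^+0.25)
   = 1 / (1 + 53.703 + 1.7783) = 1/56.481 = 0.01770
[CO2*] = α₀ × DIC = 0.01770 × 2.35 = 0.0416 mmol/kg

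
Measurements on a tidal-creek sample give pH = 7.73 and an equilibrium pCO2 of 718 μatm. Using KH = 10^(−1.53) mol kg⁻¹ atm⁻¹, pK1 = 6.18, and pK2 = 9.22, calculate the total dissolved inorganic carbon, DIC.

DIC = 0.797 mmol/kg

[CO2*] = KH · pCO2 = 10^(−1.53) × 718×10^-6 = 2.119×10^-5 mol/kg
α₀ = 1/(1 + K1/[H⁺] + K1K2/[H⁺]²) = 1/(1 + 10^+1.55 + 10^+0.06) = 0.02657
DIC = [CO2*]/α₀ = 2.119×10^-5 / 0.02657 = 0.797 mmol/kg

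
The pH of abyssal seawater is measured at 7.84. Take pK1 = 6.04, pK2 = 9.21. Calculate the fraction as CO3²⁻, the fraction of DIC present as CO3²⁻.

α₂ = 1 / (1 + [H⁺]/K2 + [H⁺]²/(K1K2)) = 1 / (1 + 10^+1.37 + 10^-0.43)
   = 1 / (1 + 23.442 + 0.37154) = 1/24.814 = 0.04030

α₂ = 0.0403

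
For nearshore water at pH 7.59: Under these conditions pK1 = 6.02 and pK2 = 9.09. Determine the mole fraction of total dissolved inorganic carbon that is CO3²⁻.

α₂ = 1 / (1 + [H⁺]/K2 + [H⁺]²/(K1K2)) = 1 / (1 + 10^+1.50 + 10^-0.07)
   = 1 / (1 + 31.623 + 0.85114) = 1/33.474 = 0.02987

α₂ = 0.0299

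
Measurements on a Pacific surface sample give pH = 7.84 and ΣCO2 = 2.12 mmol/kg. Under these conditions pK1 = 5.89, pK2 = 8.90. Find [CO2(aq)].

[CO2*] = 0.0217 mmol/kg

α₀ = 1 / (1 + K1/[H⁺] + K1K2/[H⁺]²) = 1 / (1 + 10^+1.95 + 10^+0.89)
   = 1 / (1 + 89.125 + 7.7625) = 1/97.888 = 0.01022
[CO2*] = α₀ × DIC = 0.01022 × 2.12 = 0.0217 mmol/kg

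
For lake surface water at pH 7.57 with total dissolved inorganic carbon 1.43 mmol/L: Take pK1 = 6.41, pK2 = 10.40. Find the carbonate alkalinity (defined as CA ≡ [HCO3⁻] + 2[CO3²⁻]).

CA = [HCO3⁻] + 2[CO3²⁻] = (α₁ + 2α₂)·DIC
At pH 7.57: [H⁺]/K1 = 10^-1.16 = 0.069183, K2/[H⁺] = 10^-2.83 = 0.0014791
α₁ = 1/(1 + 0.069183 + 0.0014791) = 1/1.0707 = 0.9340; α₂ = α₁·K2/[H⁺] = 0.001381
α₁ + 2α₂ = 0.9368
CA = 0.9368 × 1.43 = 1.34 mmol/L

CA = 1.34 mmol/L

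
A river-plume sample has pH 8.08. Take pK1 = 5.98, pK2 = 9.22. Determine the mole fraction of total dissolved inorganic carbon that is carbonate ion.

α₂ = 0.0671

α₂ = 1 / (1 + [H⁺]/K2 + [H⁺]²/(K1K2)) = 1 / (1 + 10^+1.14 + 10^-0.96)
   = 1 / (1 + 13.804 + 0.10965) = 1/14.913 = 0.06705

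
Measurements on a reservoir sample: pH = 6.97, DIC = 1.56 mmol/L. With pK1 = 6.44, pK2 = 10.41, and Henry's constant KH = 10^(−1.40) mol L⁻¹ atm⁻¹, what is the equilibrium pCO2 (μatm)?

α₀ = 1 / (1 + K1/[H⁺] + K1K2/[H⁺]²) = 1 / (1 + 10^+0.53 + 10^-2.91)
   = 1 / (1 + 3.3884 + 0.0012303) = 1/4.3897 = 0.2278
[CO2*] = α₀ × DIC = 0.2278 × 1.56 = 0.3554 mmol/L
pCO2 = [CO2*]/KH = 3.554×10^-4 / 3.981×10^-2 = 8930 μatm

pCO2 = 8930 μatm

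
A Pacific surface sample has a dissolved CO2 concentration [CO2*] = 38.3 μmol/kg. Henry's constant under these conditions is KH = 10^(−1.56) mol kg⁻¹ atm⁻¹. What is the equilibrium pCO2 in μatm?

pCO2 = 1390 μatm

KH = 10^(−1.56) = 2.754×10^-2 mol kg⁻¹ atm⁻¹
pCO2 = [CO2*]/KH = 38.3×10^-6 / 2.754×10^-2 = 1.39×10^-3 atm = 1390 μatm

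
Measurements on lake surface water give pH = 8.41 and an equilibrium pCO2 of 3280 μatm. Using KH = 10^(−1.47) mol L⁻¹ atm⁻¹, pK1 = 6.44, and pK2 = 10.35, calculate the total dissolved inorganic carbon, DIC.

[CO2*] = KH · pCO2 = 10^(−1.47) × 3280×10^-6 = 1.111×10^-4 mol/L
α₀ = 1/(1 + K1/[H⁺] + K1K2/[H⁺]²) = 1/(1 + 10^+1.97 + 10^+0.03) = 0.01048
DIC = [CO2*]/α₀ = 1.111×10^-4 / 0.01048 = 10.6 mmol/L

DIC = 10.6 mmol/L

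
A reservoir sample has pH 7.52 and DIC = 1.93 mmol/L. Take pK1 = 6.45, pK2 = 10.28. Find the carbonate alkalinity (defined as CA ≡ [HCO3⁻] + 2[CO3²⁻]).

CA = [HCO3⁻] + 2[CO3²⁻] = (α₁ + 2α₂)·DIC
At pH 7.52: [H⁺]/K1 = 10^-1.07 = 0.085114, K2/[H⁺] = 10^-2.76 = 0.0017378
α₁ = 1/(1 + 0.085114 + 0.0017378) = 1/1.0869 = 0.9201; α₂ = α₁·K2/[H⁺] = 0.001599
α₁ + 2α₂ = 0.9233
CA = 0.9233 × 1.93 = 1.78 mmol/L

CA = 1.78 mmol/L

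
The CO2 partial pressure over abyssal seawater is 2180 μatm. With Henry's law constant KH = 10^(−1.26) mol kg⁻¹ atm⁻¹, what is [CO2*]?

[CO2*] = 120 μmol/kg

KH = 10^(−1.26) = 5.495×10^-2 mol kg⁻¹ atm⁻¹
[CO2*] = KH · pCO2 = 5.495×10^-2 × 2180×10^-6 atm = 1.20×10^-4 mol/kg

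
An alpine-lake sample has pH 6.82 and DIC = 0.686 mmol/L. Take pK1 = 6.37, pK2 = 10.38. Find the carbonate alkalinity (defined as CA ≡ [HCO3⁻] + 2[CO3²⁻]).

CA = [HCO3⁻] + 2[CO3²⁻] = (α₁ + 2α₂)·DIC
At pH 6.82: [H⁺]/K1 = 10^-0.45 = 0.35481, K2/[H⁺] = 10^-3.56 = 0.00027542
α₁ = 1/(1 + 0.35481 + 0.00027542) = 1/1.3551 = 0.7380; α₂ = α₁·K2/[H⁺] = 0.0002033
α₁ + 2α₂ = 0.7384
CA = 0.7384 × 0.686 = 0.507 mmol/L

CA = 0.507 mmol/L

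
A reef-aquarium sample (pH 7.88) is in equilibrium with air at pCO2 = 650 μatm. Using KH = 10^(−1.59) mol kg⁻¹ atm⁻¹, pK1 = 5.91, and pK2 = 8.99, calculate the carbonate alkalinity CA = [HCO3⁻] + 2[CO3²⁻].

CA = 1.80 mmol/kg

[CO2*] = KH · pCO2 = 10^(−1.59) × 650×10^-6 = 1.671×10^-5 mol/kg
α₀ = 1/(1 + K1/[H⁺] + K1K2/[H⁺]²) = 1/(1 + 10^+1.97 + 10^+0.86) = 0.009845
DIC = [CO2*]/α₀ = 1.671×10^-5 / 0.009845 = 1.697 mmol/kg
CA = (α₁ + 2α₂)·DIC = (0.9188 + 2×0.07132) × 1.697 = 1.80 mmol/kg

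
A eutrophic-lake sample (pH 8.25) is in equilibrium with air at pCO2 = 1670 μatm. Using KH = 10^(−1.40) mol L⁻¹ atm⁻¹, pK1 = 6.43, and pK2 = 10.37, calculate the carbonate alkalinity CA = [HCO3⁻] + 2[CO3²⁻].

CA = 4.46 mmol/L

[CO2*] = KH · pCO2 = 10^(−1.40) × 1670×10^-6 = 6.648×10^-5 mol/L
α₀ = 1/(1 + K1/[H⁺] + K1K2/[H⁺]²) = 1/(1 + 10^+1.82 + 10^-0.30) = 0.01480
DIC = [CO2*]/α₀ = 6.648×10^-5 / 0.01480 = 4.492 mmol/L
CA = (α₁ + 2α₂)·DIC = (0.9778 + 2×0.007417) × 4.492 = 4.46 mmol/L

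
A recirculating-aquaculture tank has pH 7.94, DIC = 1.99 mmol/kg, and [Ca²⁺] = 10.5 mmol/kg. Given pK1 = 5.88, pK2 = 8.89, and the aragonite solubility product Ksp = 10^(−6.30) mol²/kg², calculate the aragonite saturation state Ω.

Ω = 4.17

α₂ = 1 / (1 + [H⁺]/K2 + [H⁺]²/(K1K2)) = 1 / (1 + 10^+0.95 + 10^-1.11)
   = 1 / (1 + 8.9125 + 0.077625) = 1/9.9901 = 0.1001
[CO3²⁻] = α₂ × DIC = 0.1001 × 1.99 = 0.1992 mmol/kg
Ksp = 10^(−6.30) = 5.012×10^-7
Ω = [Ca²⁺][CO3²⁻]/Ksp = (10.5×10^-3)(1.992×10^-4) / 5.012×10^-7 = 4.17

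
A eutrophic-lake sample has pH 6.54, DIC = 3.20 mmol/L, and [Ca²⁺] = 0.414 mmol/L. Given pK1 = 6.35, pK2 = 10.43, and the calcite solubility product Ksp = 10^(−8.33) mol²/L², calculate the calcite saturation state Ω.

Ω = 0.0222

α₂ = 1 / (1 + [H⁺]/K2 + [H⁺]²/(K1K2)) = 1 / (1 + 10^+3.89 + 10^+3.70)
   = 1 / (1 + 7762.5 + 5011.9) = 1/1.2775×10^4 = 7.828×10^-5
[CO3²⁻] = α₂ × DIC = 7.828×10^-5 × 3.20 = 0.0002505 mmol/L = 0.2505 μmol/L
Ksp = 10^(−8.33) = 4.677×10^-9
Ω = [Ca²⁺][CO3²⁻]/Ksp = (0.414×10^-3)(2.505×10^-7) / 4.677×10^-9 = 0.0222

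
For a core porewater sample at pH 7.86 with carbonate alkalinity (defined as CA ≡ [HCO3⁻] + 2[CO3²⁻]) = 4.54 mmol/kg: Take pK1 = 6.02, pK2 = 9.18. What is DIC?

DIC = 4.40 mmol/kg

CA = [HCO3⁻] + 2[CO3²⁻] = (α₁ + 2α₂)·DIC
At pH 7.86: [H⁺]/K1 = 10^-1.84 = 0.014454, K2/[H⁺] = 10^-1.32 = 0.047863
α₁ = 1/(1 + 0.014454 + 0.047863) = 1/1.0623 = 0.9413; α₂ = α₁·K2/[H⁺] = 0.04506
α₁ + 2α₂ = 1.0314
DIC = CA / (α₁ + 2α₂) = 4.54 / 1.0314 = 4.40 mmol/kg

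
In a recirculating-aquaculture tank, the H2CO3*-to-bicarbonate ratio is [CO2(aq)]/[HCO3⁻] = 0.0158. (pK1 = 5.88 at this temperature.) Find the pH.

pH = 7.68

From K1 = [H⁺][HCO3⁻]/[CO2(aq)]:  pH = pK1 − log₁₀([CO2(aq)]/[HCO3⁻])
log₁₀(0.0158) = -1.801
pH = 5.88 − (-1.801) = 7.68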